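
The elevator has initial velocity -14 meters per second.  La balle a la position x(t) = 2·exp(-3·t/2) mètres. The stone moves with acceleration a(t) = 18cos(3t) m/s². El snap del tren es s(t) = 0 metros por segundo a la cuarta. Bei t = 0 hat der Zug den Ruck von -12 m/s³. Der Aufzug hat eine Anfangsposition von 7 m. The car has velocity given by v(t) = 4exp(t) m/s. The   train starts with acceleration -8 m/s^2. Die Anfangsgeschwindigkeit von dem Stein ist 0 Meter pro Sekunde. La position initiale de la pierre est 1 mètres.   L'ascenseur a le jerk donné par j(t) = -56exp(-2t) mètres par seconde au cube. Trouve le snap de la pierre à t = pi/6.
Nous devons dériver notre équation de l'accélération a(t) = 18·cos(3·t) 2 fois. En dérivant l'accélération, nous obtenons le jerk: j(t) = -54·sin(3·t). En dérivant le jerk, nous obtenons le snap: s(t) = -162·cos(3·t). De l'équation du snap s(t) = -162·cos(3·t), nous substituons t = pi/6 pour obtenir s = 0.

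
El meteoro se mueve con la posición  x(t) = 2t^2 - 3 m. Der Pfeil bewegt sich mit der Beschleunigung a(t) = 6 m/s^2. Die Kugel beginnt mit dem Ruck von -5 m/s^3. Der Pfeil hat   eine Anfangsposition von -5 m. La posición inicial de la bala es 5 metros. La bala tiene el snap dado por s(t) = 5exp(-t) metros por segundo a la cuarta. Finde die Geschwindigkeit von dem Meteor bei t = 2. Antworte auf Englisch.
Starting from position x(t) = 2·t^2 - 3, we take 1 derivative. The derivative of position gives velocity: v(t) = 4·t. We have velocity v(t) = 4·t. Substituting t = 2: v(2) = 8.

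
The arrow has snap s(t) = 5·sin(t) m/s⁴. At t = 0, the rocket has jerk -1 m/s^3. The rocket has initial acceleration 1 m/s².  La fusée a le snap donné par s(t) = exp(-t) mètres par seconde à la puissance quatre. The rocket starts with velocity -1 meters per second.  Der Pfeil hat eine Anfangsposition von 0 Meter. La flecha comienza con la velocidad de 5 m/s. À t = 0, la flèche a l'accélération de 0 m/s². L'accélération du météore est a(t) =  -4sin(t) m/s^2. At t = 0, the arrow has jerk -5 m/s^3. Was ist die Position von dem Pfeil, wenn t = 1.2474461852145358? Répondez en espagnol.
Debemos encontrar la integral de nuestra ecuación del snap s(t) = 5·sin(t) 4 veces. La integral del snap es la sacudida. Usando j(0) = -5, obtenemos j(t) = -5·cos(t). Integrando la sacudida y usando la condición inicial a(0) = 0, obtenemos a(t) = -5·sin(t). Tomando ∫a(t)dt y aplicando v(0) = 5, encontramos v(t) = 5·cos(t). Integrando la velocidad y usando la condición inicial x(0) = 0, obtenemos x(t) = 5·sin(t). Usando x(t) = 5·sin(t) y sustituyendo t = 1.2474461852145358, encontramos x = 4.74088125348368.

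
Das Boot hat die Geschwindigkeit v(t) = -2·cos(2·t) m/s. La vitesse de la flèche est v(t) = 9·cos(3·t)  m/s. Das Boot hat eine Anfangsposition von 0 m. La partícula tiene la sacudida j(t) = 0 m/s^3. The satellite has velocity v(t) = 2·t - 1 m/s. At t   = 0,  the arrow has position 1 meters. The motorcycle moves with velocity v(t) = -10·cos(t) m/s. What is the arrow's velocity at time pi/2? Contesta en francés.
De l'équation de la vitesse v(t) = 9·cos(3·t), nous substituons t = pi/2 pour obtenir v = 0.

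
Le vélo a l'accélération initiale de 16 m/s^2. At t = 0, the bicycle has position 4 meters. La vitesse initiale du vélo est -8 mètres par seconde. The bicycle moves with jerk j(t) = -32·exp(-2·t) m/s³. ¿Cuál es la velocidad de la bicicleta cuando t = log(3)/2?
Necesitamos integrar nuestra ecuación de la sacudida j(t) = -32·exp(-2·t) 2 veces. Integrando la sacudida y usando la condición inicial a(0) = 16, obtenemos a(t) = 16·exp(-2·t). La antiderivada de la aceleración, con v(0) = -8, da la velocidad: v(t) = -8·exp(-2·t). Tenemos la velocidad v(t) = -8·exp(-2·t). Sustituyendo t = log(3)/2: v(log(3)/2) = -8/3.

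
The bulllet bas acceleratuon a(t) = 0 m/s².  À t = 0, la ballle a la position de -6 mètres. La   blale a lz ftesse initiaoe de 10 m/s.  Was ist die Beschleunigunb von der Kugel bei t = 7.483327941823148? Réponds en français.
En utilisant a(t) = 0 et en substituant t = 7.483327941823148, nous trouvons a = 0.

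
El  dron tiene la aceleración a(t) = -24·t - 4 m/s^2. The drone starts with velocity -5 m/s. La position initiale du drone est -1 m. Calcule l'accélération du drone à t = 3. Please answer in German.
Aus der Gleichung für die Beschleunigung a(t) = -24·t - 4, setzen wir t = 3 ein und erhalten a = -76.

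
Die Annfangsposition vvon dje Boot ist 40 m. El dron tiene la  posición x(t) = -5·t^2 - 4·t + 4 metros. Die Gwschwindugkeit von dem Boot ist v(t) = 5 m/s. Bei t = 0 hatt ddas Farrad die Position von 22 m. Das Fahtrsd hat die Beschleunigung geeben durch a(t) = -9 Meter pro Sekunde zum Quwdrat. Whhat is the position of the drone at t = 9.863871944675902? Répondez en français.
Nous avons la position x(t) = -5·t^2 - 4·t + 4. En substituant t = 9.863871944675902: x(9.863871944675902) = -521.935336483525.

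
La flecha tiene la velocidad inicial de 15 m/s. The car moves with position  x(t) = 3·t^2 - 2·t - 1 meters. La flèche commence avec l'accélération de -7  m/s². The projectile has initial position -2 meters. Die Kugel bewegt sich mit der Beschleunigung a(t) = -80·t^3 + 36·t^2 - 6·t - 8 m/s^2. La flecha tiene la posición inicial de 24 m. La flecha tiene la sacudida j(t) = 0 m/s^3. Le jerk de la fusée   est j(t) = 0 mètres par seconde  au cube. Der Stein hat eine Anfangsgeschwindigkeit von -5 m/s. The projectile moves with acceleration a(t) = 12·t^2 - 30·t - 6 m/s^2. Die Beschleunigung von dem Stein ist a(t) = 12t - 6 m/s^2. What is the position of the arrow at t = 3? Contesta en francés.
Nous devons intégrer notre équation du jerk j(t) = 0 3 fois. En prenant ∫j(t)dt et en appliquant a(0) = -7, nous trouvons a(t) = -7. L'intégrale de l'accélération est la vitesse. En utilisant v(0) = 15, nous obtenons v(t) = 15 - 7·t. La primitive de la vitesse est la position. En utilisant x(0) = 24, nous obtenons x(t) = -7·t^2/2 + 15·t + 24. Nous avons la position x(t) = -7·t^2/2 + 15·t + 24. En substituant t = 3: x(3) = 75/2.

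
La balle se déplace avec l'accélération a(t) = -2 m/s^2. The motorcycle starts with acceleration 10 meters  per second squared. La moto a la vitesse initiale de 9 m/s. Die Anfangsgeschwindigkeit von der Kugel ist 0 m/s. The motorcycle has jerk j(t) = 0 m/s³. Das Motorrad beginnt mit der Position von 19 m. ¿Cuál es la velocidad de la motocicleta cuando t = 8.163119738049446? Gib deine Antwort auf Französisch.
En partant du jerk j(t) = 0, nous prenons 2 intégrales. En prenant ∫j(t)dt et en appliquant a(0) = 10, nous trouvons a(t) = 10. La primitive de l'accélération, avec v(0) = 9, donne la vitesse: v(t) = 10·t + 9. En utilisant v(t) = 10·t + 9 et en substituant t = 8.163119738049446, nous trouvons v = 90.6311973804945.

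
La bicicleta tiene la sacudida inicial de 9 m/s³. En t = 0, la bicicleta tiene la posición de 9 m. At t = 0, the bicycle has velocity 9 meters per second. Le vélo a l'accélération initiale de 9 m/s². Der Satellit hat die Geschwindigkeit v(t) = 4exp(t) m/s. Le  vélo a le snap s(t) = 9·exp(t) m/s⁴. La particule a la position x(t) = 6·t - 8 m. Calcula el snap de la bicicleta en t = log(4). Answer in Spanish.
Usando s(t) = 9·exp(t) y sustituyendo t = log(4), encontramos s = 36.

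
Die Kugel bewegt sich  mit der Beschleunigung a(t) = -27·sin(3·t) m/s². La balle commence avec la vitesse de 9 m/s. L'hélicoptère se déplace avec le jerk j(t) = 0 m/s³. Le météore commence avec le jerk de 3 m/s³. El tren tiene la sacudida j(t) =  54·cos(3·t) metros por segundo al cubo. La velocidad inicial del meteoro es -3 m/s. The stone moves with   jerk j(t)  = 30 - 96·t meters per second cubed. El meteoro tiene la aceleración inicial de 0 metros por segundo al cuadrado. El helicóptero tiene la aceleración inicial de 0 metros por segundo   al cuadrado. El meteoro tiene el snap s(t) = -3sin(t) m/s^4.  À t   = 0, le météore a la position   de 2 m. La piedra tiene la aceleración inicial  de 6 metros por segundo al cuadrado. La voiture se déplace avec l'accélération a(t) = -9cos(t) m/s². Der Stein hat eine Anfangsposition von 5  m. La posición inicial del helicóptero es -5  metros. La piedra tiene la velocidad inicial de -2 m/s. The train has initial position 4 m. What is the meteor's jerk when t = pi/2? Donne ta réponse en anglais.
To find the answer, we compute 1 integral of s(t) = -3·sin(t). Finding the antiderivative of s(t) and using j(0) = 3: j(t) = 3·cos(t). From the given jerk equation j(t) = 3·cos(t), we substitute t = pi/2 to get j = 0.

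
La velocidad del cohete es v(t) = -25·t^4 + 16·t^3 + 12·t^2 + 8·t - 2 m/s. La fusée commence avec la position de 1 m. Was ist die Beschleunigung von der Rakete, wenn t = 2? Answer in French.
Nous devons dériver notre équation de la vitesse v(t) = -25·t^4 + 16·t^3 + 12·t^2 + 8·t - 2 1 fois. En prenant d/dt de v(t), nous trouvons a(t) = -100·t^3 + 48·t^2 + 24·t + 8. En utilisant a(t) = -100·t^3 + 48·t^2 + 24·t + 8 et en substituant t = 2, nous trouvons a = -552.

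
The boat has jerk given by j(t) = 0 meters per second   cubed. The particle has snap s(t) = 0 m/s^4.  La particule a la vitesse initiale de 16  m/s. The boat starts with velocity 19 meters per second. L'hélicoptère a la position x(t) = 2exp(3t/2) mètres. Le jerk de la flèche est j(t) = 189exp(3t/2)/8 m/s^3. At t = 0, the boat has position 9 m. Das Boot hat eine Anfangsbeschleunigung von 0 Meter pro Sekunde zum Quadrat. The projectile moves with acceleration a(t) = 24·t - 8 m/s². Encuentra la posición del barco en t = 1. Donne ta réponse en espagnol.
Para resolver esto, necesitamos tomar 3 integrales de nuestra ecuación de la sacudida j(t) = 0. La integral de la sacudida es la aceleración. Usando a(0) = 0, obtenemos a(t) = 0. Tomando ∫a(t)dt y aplicando v(0) = 19, encontramos v(t) = 19. La integral de la velocidad, con x(0) = 9, da la posición: x(t) = 19·t + 9. De la ecuación de la posición x(t) = 19·t + 9, sustituimos t = 1 para obtener x = 28.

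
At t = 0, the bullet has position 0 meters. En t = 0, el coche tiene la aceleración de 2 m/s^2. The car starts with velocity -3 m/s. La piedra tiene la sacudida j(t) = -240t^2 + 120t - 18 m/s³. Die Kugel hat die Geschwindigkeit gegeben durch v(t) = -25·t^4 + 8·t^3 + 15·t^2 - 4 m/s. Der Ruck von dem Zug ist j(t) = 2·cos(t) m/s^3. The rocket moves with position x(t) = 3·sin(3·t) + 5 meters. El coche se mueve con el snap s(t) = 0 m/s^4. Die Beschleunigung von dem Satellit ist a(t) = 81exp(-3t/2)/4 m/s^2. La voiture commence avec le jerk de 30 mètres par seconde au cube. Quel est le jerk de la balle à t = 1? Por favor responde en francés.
Pour résoudre ceci, nous devons prendre 2 dérivées de notre équation de la vitesse v(t) = -25·t^4 + 8·t^3 + 15·t^2 - 4. En prenant d/dt de v(t), nous trouvons a(t) = -100·t^3 + 24·t^2 + 30·t. En dérivant l'accélération, nous obtenons le jerk: j(t) = -300·t^2 + 48·t + 30. De l'équation du jerk j(t) = -300·t^2 + 48·t + 30, nous substituons t = 1 pour obtenir j = -222.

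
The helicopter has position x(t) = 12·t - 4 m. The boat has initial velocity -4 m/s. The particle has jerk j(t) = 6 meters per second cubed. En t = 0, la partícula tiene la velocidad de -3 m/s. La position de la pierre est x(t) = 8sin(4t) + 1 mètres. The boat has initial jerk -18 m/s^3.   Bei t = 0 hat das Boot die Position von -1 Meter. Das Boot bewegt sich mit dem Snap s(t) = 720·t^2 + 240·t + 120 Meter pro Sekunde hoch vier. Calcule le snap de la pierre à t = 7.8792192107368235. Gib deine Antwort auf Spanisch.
Para resolver esto, necesitamos tomar 4 derivadas de nuestra ecuación de la posición x(t) = 8·sin(4·t) + 1. Tomando d/dt de x(t), encontramos v(t) = 32·cos(4·t). Tomando d/dt de v(t), encontramos a(t) = -128·sin(4·t). Derivando la aceleración, obtenemos la sacudida: j(t) = -512·cos(4·t). Tomando d/dt de j(t), encontramos s(t) = 2048·sin(4·t). De la ecuación del snap s(t) = 2048·sin(4·t), sustituimos t = 7.8792192107368235 para obtener s = 206.395250479031.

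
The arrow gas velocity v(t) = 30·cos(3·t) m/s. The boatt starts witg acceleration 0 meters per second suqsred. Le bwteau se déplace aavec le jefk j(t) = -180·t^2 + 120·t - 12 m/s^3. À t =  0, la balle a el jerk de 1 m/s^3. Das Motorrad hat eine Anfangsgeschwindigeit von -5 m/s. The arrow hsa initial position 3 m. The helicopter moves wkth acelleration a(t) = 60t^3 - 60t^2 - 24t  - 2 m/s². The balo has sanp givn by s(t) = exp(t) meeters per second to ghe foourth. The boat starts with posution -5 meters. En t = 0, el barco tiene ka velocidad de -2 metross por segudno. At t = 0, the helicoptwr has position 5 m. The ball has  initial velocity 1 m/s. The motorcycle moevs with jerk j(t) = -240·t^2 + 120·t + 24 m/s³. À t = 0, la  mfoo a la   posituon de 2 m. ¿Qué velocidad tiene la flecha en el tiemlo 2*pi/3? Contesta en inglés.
From the given velocity equation v(t) = 30·cos(3·t), we substitute t = 2*pi/3 to get v = 30.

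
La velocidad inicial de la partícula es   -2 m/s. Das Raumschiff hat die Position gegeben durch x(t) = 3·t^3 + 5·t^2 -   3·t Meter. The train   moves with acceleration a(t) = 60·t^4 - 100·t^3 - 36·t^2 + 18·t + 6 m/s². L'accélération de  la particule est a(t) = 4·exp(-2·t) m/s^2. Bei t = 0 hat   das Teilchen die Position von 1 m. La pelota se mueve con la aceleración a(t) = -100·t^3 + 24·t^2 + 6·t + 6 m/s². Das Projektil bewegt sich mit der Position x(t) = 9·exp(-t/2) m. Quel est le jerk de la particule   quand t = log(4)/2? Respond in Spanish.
Partiendo de la aceleración a(t) = 4·exp(-2·t), tomamos 1 derivada. Tomando d/dt de a(t), encontramos j(t) = -8·exp(-2·t). Tenemos la sacudida j(t) = -8·exp(-2·t). Sustituyendo t = log(4)/2: j(log(4)/2) = -2.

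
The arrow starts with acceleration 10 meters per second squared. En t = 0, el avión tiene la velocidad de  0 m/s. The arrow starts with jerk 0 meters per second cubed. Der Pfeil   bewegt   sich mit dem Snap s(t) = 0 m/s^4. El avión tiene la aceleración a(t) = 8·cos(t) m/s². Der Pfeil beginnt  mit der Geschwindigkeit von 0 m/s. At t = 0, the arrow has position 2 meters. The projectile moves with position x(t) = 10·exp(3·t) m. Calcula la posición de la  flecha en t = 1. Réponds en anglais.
To find the answer, we compute 4 integrals of s(t) = 0. The integral of snap, with j(0) = 0, gives jerk: j(t) = 0. Finding the integral of j(t) and using a(0) = 10: a(t) = 10. Finding the antiderivative of a(t) and using v(0) = 0: v(t) = 10·t. The antiderivative of velocity, with x(0) = 2, gives position: x(t) = 5·t^2 + 2. From the given position equation x(t) = 5·t^2 + 2, we substitute t = 1 to get x = 7.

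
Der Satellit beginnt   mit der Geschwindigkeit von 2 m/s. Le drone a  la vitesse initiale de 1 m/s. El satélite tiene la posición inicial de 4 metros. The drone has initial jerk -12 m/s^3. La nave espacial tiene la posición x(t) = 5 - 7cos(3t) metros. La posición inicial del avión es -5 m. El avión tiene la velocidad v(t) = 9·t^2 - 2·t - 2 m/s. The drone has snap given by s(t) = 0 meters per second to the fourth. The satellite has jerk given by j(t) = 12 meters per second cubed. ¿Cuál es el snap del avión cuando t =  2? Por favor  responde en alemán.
Wir müssen unsere Gleichung für die Geschwindigkeit v(t) = 9·t^2 - 2·t - 2 3-mal ableiten. Durch Ableiten von der Geschwindigkeit erhalten wir die Beschleunigung: a(t) = 18·t - 2. Durch Ableiten von der Beschleunigung erhalten wir den Ruck: j(t) = 18. Mit d/dt von j(t) finden wir s(t) = 0. Wir haben den Snap s(t) = 0. Durch Einsetzen von t = 2: s(2) = 0.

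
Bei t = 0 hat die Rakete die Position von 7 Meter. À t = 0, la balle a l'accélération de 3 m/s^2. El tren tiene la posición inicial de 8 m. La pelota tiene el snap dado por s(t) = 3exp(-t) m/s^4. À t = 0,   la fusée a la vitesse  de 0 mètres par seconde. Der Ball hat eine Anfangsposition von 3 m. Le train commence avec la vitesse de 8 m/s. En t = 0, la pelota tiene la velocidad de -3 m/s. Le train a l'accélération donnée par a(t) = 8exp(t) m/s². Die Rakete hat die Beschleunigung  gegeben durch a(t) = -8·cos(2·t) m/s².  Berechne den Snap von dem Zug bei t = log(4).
Ausgehend von der Beschleunigung a(t) = 8·exp(t), nehmen wir 2 Ableitungen. Durch Ableiten von der Beschleunigung erhalten wir den Ruck: j(t) = 8·exp(t). Mit d/dt von j(t) finden wir s(t) = 8·exp(t). Aus der Gleichung für den Snap s(t) = 8·exp(t), setzen wir t = log(4) ein und erhalten s = 32.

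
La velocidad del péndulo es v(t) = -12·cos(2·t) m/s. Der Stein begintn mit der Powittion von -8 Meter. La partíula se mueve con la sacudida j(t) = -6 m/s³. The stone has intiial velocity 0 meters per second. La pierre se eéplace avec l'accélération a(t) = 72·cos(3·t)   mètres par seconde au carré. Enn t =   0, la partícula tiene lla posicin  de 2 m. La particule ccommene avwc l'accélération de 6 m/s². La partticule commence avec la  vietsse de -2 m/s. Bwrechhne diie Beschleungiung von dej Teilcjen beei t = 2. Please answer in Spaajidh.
Para resolver esto, necesitamos tomar 1 integral de nuestra ecuación de la sacudida j(t) = -6. Integrando la sacudida y usando la condición inicial a(0) = 6, obtenemos a(t) = 6 - 6·t. Tenemos la aceleración a(t) = 6 - 6·t. Sustituyendo t = 2: a(2) = -6.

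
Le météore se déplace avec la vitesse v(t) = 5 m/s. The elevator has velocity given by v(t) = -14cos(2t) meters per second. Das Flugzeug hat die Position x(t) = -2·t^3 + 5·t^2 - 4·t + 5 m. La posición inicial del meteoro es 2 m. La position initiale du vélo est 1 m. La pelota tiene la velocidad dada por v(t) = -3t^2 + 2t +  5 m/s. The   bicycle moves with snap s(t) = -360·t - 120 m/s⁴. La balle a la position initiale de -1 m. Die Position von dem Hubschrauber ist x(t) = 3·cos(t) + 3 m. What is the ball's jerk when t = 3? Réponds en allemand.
Wir müssen unsere Gleichung für die Geschwindigkeit v(t) = -3·t^2 + 2·t + 5 2-mal ableiten. Durch Ableiten von der Geschwindigkeit erhalten wir die Beschleunigung: a(t) = 2 - 6·t. Durch Ableiten von der Beschleunigung erhalten wir den Ruck: j(t) = -6. Aus der Gleichung für den Ruck j(t) = -6, setzen wir t = 3 ein und erhalten j = -6.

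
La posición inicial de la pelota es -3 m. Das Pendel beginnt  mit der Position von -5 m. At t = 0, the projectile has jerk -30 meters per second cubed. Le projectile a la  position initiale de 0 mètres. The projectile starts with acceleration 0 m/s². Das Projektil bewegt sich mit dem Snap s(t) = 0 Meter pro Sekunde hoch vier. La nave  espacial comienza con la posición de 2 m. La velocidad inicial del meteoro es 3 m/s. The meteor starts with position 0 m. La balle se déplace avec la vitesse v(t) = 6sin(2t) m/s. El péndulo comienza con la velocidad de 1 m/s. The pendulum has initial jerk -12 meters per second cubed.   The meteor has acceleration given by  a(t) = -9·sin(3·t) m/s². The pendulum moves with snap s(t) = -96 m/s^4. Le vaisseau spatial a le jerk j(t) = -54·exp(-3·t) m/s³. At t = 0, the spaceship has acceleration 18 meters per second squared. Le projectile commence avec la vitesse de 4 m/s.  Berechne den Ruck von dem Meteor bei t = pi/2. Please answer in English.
To solve this, we need to take 1 derivative of our acceleration equation a(t) = -9·sin(3·t). The derivative of acceleration gives jerk: j(t) = -27·cos(3·t). We have jerk j(t) = -27·cos(3·t). Substituting t = pi/2: j(pi/2) = 0.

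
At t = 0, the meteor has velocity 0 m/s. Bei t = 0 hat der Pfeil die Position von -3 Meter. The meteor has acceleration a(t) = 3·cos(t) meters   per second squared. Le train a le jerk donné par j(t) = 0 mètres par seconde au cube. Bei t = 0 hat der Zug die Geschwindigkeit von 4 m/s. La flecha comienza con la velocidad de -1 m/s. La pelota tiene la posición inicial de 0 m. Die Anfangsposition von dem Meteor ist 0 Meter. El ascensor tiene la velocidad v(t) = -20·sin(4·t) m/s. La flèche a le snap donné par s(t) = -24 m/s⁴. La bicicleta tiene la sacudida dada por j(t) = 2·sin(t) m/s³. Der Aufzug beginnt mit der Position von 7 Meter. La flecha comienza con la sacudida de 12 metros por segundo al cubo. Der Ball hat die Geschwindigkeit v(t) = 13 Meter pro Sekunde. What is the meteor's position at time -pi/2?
We need to integrate our acceleration equation a(t) = 3·cos(t) 2 times. Finding the antiderivative of a(t) and using v(0) = 0: v(t) = 3·sin(t). The antiderivative of velocity is position. Using x(0) = 0, we get x(t) = 3 - 3·cos(t). Using x(t) = 3 - 3·cos(t) and substituting t = -pi/2, we find x = 3.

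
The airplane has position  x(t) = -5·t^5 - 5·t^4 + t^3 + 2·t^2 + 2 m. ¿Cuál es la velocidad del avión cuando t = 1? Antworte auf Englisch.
We must differentiate our position equation x(t) = -5·t^5 - 5·t^4 + t^3 + 2·t^2 + 2 1 time. Differentiating position, we get velocity: v(t) = -25·t^4 - 20·t^3 + 3·t^2 + 4·t. We have velocity v(t) = -25·t^4 - 20·t^3 + 3·t^2 + 4·t. Substituting t = 1: v(1) = -38.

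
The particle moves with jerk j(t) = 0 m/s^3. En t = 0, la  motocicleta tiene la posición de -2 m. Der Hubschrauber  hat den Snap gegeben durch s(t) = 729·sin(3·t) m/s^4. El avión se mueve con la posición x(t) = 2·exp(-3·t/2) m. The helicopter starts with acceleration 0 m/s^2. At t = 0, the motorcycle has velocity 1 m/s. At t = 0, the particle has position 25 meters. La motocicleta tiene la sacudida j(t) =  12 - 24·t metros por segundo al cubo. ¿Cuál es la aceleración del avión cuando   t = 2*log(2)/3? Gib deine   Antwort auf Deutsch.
Ausgehend von der Position x(t) = 2·exp(-3·t/2), nehmen wir 2 Ableitungen. Durch Ableiten von der Position erhalten wir die Geschwindigkeit: v(t) = -3·exp(-3·t/2). Durch Ableiten von der Geschwindigkeit erhalten wir die Beschleunigung: a(t) = 9·exp(-3·t/2)/2. Aus der Gleichung für die Beschleunigung a(t) = 9·exp(-3·t/2)/2, setzen wir t = 2*log(2)/3 ein und erhalten a = 9/4.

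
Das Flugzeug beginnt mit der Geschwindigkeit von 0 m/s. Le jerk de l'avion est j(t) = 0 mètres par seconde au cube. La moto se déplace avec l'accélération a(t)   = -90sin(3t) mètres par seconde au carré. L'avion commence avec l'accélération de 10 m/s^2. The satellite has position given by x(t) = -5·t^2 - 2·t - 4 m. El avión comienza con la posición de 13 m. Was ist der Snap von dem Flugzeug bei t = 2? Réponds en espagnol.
Debemos derivar nuestra ecuación de la sacudida j(t) = 0 1 vez. Tomando d/dt de j(t), encontramos s(t) = 0. Usando s(t) = 0 y sustituyendo t = 2, encontramos s = 0.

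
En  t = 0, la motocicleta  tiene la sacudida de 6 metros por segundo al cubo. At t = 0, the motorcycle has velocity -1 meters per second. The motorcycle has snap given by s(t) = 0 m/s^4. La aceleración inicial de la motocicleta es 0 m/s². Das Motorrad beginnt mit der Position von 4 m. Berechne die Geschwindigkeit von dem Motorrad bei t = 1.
Ausgehend von dem Snap s(t) = 0, nehmen wir 3 Stammfunktionen. Durch Integration von dem Snap und Verwendung der Anfangsbedingung j(0) = 6, erhalten wir j(t) = 6. Durch Integration von dem Ruck und Verwendung der Anfangsbedingung a(0) = 0, erhalten wir a(t) = 6·t. Das Integral von der Beschleunigung ist die Geschwindigkeit. Mit v(0) = -1 erhalten wir v(t) = 3·t^2 - 1. Aus der Gleichung für die Geschwindigkeit v(t) = 3·t^2 - 1, setzen wir t = 1 ein und erhalten v = 2.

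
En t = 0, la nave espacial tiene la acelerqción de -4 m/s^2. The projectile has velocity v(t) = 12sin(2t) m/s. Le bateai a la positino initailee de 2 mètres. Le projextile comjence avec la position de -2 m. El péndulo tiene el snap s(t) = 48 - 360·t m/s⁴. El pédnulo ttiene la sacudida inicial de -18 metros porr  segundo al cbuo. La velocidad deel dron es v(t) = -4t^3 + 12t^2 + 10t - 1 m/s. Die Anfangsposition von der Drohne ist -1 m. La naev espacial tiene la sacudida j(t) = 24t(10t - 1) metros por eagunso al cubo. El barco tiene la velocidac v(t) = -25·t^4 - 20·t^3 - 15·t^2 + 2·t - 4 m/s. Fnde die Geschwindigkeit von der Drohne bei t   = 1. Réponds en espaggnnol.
Usando v(t) = -4·t^3 + 12·t^2 + 10·t - 1 y sustituyendo t = 1, encontramos v = 17.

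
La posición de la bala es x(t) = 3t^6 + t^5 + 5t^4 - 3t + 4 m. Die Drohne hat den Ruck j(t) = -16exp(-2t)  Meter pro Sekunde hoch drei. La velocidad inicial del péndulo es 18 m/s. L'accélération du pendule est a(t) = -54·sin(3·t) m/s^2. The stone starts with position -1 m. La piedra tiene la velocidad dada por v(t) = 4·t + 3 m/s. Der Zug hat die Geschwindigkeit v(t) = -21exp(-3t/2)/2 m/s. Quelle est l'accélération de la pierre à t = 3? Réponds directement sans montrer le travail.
a(3) = 4.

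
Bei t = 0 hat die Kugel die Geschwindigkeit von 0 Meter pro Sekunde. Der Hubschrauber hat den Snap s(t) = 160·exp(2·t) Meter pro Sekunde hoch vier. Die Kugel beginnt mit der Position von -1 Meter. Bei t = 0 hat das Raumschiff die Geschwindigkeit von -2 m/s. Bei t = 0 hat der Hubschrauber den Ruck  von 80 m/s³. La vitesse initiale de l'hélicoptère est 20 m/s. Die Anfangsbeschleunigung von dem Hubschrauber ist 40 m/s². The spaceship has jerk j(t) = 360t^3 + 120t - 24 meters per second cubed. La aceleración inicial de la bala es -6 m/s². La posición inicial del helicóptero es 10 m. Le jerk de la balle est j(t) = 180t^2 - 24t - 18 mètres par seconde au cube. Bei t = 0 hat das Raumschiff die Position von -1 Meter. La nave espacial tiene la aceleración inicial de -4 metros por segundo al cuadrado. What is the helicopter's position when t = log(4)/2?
To find the answer, we compute 4 antiderivatives of s(t) = 160·exp(2·t). Taking ∫s(t)dt and applying j(0) = 80, we find j(t) = 80·exp(2·t). Integrating jerk and using the initial condition a(0) = 40, we get a(t) = 40·exp(2·t). Finding the integral of a(t) and using v(0) = 20: v(t) = 20·exp(2·t). Taking ∫v(t)dt and applying x(0) = 10, we find x(t) = 10·exp(2·t). From the given position equation x(t) = 10·exp(2·t), we substitute t = log(4)/2 to get x = 40.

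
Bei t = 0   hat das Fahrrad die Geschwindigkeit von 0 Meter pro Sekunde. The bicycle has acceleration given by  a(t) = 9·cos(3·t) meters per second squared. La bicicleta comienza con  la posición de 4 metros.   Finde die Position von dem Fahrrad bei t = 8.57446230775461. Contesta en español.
Partiendo de la aceleración a(t) = 9·cos(3·t), tomamos 2 antiderivadas. La integral de la aceleración, con v(0) = 0, da la velocidad: v(t) = 3·sin(3·t). Integrando la velocidad y usando la condición inicial x(0) = 4, obtenemos x(t) = 5 - cos(3·t). De la ecuación de la posición x(t) = 5 - cos(3·t), sustituimos t = 8.57446230775461 para obtener x = 4.16941873337118.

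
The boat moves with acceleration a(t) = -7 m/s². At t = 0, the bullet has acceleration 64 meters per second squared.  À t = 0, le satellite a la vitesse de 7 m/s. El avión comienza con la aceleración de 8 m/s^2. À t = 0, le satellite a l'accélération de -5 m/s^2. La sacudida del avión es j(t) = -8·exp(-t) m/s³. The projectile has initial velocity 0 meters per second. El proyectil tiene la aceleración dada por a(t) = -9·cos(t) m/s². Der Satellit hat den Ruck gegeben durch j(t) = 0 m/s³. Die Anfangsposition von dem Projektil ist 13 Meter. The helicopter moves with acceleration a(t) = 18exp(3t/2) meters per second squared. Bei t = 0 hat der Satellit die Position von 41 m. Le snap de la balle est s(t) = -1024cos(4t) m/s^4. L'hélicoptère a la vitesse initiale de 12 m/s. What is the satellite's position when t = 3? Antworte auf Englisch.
We must find the antiderivative of our jerk equation j(t) = 0 3 times. The integral of jerk is acceleration. Using a(0) = -5, we get a(t) = -5. The integral of acceleration is velocity. Using v(0) = 7, we get v(t) = 7 - 5·t. Integrating velocity and using the initial condition x(0) = 41, we get x(t) = -5·t^2/2 + 7·t + 41. Using x(t) = -5·t^2/2 + 7·t + 41 and substituting t = 3, we find x = 79/2.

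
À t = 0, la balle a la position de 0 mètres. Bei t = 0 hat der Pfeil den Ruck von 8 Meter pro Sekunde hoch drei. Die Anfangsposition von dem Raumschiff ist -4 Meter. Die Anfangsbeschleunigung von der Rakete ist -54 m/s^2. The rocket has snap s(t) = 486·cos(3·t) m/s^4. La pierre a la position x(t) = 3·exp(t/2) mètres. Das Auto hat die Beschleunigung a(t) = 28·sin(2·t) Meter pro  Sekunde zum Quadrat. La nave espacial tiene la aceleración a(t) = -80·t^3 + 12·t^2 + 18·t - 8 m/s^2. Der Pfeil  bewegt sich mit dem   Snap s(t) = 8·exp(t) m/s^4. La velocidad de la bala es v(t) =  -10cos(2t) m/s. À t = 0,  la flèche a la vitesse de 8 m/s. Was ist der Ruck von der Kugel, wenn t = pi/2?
Um dies zu lösen, müssen wir 2 Ableitungen unserer Gleichung für die Geschwindigkeit v(t) = -10·cos(2·t) nehmen. Die Ableitung von der Geschwindigkeit ergibt die Beschleunigung: a(t) = 20·sin(2·t). Die Ableitung von der Beschleunigung ergibt den Ruck: j(t) = 40·cos(2·t). Mit j(t) = 40·cos(2·t) und Einsetzen von t = pi/2, finden wir j = -40.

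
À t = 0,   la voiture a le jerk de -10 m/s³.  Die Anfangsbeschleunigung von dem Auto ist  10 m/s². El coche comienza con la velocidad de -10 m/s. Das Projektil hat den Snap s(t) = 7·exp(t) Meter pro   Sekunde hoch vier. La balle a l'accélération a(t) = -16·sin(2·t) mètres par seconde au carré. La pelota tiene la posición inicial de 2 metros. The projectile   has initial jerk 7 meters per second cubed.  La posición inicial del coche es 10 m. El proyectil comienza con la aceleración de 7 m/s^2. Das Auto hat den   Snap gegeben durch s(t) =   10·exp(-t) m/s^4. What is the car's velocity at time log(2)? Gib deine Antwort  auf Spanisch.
Partiendo del snap s(t) = 10·exp(-t), tomamos 3 integrales. Tomando ∫s(t)dt y aplicando j(0) = -10, encontramos j(t) = -10·exp(-t). Tomando ∫j(t)dt y aplicando a(0) = 10, encontramos a(t) = 10·exp(-t). Tomando ∫a(t)dt y aplicando v(0) = -10, encontramos v(t) = -10·exp(-t). Usando v(t) = -10·exp(-t) y sustituyendo t = log(2), encontramos v = -5.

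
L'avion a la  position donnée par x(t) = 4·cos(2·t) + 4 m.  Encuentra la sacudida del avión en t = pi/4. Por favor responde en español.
Debemos derivar nuestra ecuación de la posición x(t) = 4·cos(2·t) + 4 3 veces. Tomando d/dt de x(t), encontramos v(t) = -8·sin(2·t). Derivando la velocidad, obtenemos la aceleración: a(t) = -16·cos(2·t). Derivando la aceleración, obtenemos la sacudida: j(t) = 32·sin(2·t). Usando j(t) = 32·sin(2·t) y sustituyendo t = pi/4, encontramos j = 32.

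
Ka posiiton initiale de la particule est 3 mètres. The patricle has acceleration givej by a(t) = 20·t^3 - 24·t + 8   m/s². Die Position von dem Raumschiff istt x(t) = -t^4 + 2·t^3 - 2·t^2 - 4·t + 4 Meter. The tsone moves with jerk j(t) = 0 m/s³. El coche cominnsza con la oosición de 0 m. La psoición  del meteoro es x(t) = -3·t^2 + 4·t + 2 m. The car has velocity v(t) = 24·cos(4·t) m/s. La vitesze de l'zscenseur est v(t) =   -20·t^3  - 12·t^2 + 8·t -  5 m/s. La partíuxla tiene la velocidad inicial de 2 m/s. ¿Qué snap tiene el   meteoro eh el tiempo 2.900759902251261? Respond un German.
Wir müssen unsere Gleichung für die Position x(t) = -3·t^2 + 4·t + 2 4-mal ableiten. Mit d/dt von x(t) finden wir v(t) = 4 - 6·t. Mit d/dt von v(t) finden wir a(t) = -6. Durch Ableiten von der Beschleunigung erhalten wir den Ruck: j(t) = 0. Die Ableitung von dem Ruck ergibt den Snap: s(t) = 0. Wir haben den Snap s(t) = 0. Durch Einsetzen von t = 2.900759902251261: s(2.900759902251261) = 0.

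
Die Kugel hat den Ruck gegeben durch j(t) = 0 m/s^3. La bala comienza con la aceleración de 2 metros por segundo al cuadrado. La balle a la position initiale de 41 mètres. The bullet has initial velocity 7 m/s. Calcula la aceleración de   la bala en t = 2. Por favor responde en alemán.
Wir müssen das Integral unserer Gleichung für den Ruck j(t) = 0 1-mal finden. Mit ∫j(t)dt und Anwendung von a(0) = 2, finden wir a(t) = 2. Mit a(t) = 2 und Einsetzen von t = 2, finden wir a = 2.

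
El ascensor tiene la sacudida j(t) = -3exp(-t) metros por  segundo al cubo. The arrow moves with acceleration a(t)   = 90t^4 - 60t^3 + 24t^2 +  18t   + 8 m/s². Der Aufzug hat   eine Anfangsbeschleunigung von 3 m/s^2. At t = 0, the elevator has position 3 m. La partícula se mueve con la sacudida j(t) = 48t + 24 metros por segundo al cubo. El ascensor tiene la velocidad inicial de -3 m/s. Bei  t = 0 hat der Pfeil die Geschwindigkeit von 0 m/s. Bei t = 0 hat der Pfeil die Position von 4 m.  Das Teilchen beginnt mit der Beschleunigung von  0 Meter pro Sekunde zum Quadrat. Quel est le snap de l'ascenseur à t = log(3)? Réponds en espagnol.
Para resolver esto, necesitamos tomar 1 derivada de nuestra ecuación de la sacudida j(t) = -3·exp(-t). La derivada de la sacudida da el snap: s(t) = 3·exp(-t). Tenemos el snap s(t) = 3·exp(-t). Sustituyendo t = log(3): s(log(3)) = 1.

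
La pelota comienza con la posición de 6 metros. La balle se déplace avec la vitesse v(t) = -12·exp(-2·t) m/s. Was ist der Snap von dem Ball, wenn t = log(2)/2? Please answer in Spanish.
Debemos derivar nuestra ecuación de la velocidad v(t) = -12·exp(-2·t) 3 veces. La derivada de la velocidad da la aceleración: a(t) = 24·exp(-2·t). La derivada de la aceleración da la sacudida: j(t) = -48·exp(-2·t). Tomando d/dt de j(t), encontramos s(t) = 96·exp(-2·t). Usando s(t) = 96·exp(-2·t) y sustituyendo t = log(2)/2, encontramos s = 48.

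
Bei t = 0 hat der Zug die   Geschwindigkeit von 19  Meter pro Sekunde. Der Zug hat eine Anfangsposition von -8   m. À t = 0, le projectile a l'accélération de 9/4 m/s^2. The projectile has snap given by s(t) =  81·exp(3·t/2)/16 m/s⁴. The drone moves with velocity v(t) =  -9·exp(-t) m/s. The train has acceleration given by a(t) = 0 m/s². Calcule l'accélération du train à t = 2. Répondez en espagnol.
Tenemos la aceleración a(t) = 0. Sustituyendo t = 2: a(2) = 0.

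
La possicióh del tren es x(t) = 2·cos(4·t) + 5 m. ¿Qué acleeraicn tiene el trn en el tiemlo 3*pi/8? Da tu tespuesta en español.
Para resolver esto, necesitamos tomar 2 derivadas de nuestra ecuación de la posición x(t) = 2·cos(4·t) + 5. La derivada de la posición da la velocidad: v(t) = -8·sin(4·t). La derivada de la velocidad da la aceleración: a(t) = -32·cos(4·t). Usando a(t) = -32·cos(4·t) y sustituyendo t = 3*pi/8, encontramos a = 0.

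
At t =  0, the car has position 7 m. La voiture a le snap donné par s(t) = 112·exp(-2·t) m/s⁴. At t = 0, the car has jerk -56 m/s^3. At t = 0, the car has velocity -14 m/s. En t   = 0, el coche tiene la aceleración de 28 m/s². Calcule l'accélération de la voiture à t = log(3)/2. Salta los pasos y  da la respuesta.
a(log(3)/2) = 28/3.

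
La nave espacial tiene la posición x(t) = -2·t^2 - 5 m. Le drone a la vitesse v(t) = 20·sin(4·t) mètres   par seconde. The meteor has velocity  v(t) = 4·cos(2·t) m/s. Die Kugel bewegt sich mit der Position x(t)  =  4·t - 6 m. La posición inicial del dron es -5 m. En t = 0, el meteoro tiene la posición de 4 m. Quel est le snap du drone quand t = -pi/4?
En partant de la vitesse v(t) = 20·sin(4·t), nous prenons 3 dérivées. La dérivée de la vitesse donne l'accélération: a(t) = 80·cos(4·t). En prenant d/dt de a(t), nous trouvons j(t) = -320·sin(4·t). La dérivée du jerk donne le snap: s(t) = -1280·cos(4·t). Nous avons le snap s(t) = -1280·cos(4·t). En substituant t = -pi/4: s(-pi/4) = 1280.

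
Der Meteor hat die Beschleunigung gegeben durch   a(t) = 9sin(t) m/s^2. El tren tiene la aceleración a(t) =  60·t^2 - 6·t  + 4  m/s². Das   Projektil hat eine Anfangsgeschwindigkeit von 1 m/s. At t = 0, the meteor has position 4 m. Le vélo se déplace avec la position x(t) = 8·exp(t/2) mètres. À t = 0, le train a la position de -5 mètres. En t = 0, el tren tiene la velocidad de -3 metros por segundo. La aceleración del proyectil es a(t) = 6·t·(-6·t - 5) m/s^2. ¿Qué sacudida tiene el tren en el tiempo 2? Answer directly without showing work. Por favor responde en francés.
Le jerk à t = 2 est j = 234.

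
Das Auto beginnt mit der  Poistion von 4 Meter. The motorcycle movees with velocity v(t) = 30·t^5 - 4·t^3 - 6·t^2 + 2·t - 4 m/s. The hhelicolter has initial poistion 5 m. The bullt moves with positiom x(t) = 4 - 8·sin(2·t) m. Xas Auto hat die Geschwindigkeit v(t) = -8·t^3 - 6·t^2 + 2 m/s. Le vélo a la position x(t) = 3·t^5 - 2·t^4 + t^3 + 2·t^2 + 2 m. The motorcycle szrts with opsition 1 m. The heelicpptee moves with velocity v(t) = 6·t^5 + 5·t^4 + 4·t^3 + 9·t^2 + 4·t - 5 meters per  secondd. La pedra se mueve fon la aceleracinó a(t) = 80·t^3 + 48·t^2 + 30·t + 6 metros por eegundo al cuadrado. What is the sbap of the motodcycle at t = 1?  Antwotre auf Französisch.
Pour résoudre ceci, nous devons prendre 3 dérivées de notre équation de la vitesse v(t) = 30·t^5 - 4·t^3 - 6·t^2 + 2·t - 4. La dérivée de la vitesse donne l'accélération: a(t) = 150·t^4 - 12·t^2 - 12·t + 2. En prenant d/dt de a(t), nous trouvons j(t) = 600·t^3 - 24·t - 12. En prenant d/dt de j(t), nous trouvons s(t) = 1800·t^2 - 24. En utilisant s(t) = 1800·t^2 - 24 et en substituant t = 1, nous trouvons s = 1776.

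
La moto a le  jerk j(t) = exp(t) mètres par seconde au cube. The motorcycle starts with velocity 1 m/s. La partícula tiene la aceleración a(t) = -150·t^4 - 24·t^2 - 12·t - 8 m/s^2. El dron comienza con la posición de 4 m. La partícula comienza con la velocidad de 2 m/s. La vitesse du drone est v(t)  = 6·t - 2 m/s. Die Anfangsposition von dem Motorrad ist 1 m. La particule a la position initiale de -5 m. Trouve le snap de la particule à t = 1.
Nous devons dériver notre équation de l'accélération a(t) = -150·t^4 - 24·t^2 - 12·t - 8 2 fois. La dérivée de l'accélération donne le jerk: j(t) = -600·t^3 - 48·t - 12. En prenant d/dt de j(t), nous trouvons s(t) = -1800·t^2 - 48. De l'équation du snap s(t) = -1800·t^2 - 48, nous substituons t = 1 pour obtenir s = -1848.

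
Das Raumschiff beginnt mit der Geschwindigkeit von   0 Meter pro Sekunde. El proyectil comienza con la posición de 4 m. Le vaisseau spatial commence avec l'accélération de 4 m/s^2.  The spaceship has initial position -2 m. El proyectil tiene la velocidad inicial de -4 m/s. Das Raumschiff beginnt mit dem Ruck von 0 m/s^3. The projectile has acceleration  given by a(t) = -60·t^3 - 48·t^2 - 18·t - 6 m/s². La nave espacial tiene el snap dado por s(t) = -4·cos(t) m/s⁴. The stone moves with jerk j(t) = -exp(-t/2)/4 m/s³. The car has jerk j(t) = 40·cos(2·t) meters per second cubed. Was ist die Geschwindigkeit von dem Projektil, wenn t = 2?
Um dies zu lösen, müssen wir 1 Stammfunktion unserer Gleichung für die Beschleunigung a(t) = -60·t^3 - 48·t^2 - 18·t - 6 finden. Durch Integration von der Beschleunigung und Verwendung der Anfangsbedingung v(0) = -4, erhalten wir v(t) = -15·t^4 - 16·t^3 - 9·t^2 - 6·t - 4. Aus der Gleichung für die Geschwindigkeit v(t) = -15·t^4 - 16·t^3 - 9·t^2 - 6·t - 4, setzen wir t = 2 ein und erhalten v = -420.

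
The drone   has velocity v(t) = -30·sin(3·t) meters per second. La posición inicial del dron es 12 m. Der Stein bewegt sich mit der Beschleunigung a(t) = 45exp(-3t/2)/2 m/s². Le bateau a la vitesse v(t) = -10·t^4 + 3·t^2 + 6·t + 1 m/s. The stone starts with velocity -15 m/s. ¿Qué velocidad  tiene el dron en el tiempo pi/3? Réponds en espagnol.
Usando v(t) = -30·sin(3·t) y sustituyendo t = pi/3, encontramos v = 0.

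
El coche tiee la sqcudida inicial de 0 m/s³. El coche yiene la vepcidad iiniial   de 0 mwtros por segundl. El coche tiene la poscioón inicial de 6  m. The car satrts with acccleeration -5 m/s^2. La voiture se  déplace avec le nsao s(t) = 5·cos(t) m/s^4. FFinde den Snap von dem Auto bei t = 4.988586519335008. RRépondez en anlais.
We have snap s(t) = 5·cos(t). Substituting t = 4.988586519335008: s(4.988586519335008) = 1.36349641814459.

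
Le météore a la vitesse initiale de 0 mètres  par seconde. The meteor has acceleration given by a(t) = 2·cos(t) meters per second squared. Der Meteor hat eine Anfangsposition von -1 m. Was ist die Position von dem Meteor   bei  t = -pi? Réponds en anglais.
Starting from acceleration a(t) = 2·cos(t), we take 2 antiderivatives. Integrating acceleration and using the initial condition v(0) = 0, we get v(t) = 2·sin(t). The integral of velocity is position. Using x(0) = -1, we get x(t) = 1 - 2·cos(t). Using x(t) = 1 - 2·cos(t) and substituting t = -pi, we find x = 3.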